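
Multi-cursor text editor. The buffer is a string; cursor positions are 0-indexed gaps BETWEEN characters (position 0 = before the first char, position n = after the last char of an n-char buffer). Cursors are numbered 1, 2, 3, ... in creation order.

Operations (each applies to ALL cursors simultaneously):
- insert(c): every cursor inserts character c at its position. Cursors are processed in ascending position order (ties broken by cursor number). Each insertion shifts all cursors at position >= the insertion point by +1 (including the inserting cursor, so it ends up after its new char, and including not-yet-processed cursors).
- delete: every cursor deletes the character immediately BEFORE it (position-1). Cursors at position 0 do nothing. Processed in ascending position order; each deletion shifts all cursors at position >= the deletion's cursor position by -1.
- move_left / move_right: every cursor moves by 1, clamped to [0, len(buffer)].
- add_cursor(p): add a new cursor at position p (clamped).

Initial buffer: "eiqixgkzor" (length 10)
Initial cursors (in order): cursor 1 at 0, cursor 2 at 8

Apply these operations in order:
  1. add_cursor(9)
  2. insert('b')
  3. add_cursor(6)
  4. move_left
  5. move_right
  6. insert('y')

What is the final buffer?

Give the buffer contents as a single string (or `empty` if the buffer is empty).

After op 1 (add_cursor(9)): buffer="eiqixgkzor" (len 10), cursors c1@0 c2@8 c3@9, authorship ..........
After op 2 (insert('b')): buffer="beiqixgkzbobr" (len 13), cursors c1@1 c2@10 c3@12, authorship 1........2.3.
After op 3 (add_cursor(6)): buffer="beiqixgkzbobr" (len 13), cursors c1@1 c4@6 c2@10 c3@12, authorship 1........2.3.
After op 4 (move_left): buffer="beiqixgkzbobr" (len 13), cursors c1@0 c4@5 c2@9 c3@11, authorship 1........2.3.
After op 5 (move_right): buffer="beiqixgkzbobr" (len 13), cursors c1@1 c4@6 c2@10 c3@12, authorship 1........2.3.
After op 6 (insert('y')): buffer="byeiqixygkzbyobyr" (len 17), cursors c1@2 c4@8 c2@13 c3@16, authorship 11.....4...22.33.

Answer: byeiqixygkzbyobyr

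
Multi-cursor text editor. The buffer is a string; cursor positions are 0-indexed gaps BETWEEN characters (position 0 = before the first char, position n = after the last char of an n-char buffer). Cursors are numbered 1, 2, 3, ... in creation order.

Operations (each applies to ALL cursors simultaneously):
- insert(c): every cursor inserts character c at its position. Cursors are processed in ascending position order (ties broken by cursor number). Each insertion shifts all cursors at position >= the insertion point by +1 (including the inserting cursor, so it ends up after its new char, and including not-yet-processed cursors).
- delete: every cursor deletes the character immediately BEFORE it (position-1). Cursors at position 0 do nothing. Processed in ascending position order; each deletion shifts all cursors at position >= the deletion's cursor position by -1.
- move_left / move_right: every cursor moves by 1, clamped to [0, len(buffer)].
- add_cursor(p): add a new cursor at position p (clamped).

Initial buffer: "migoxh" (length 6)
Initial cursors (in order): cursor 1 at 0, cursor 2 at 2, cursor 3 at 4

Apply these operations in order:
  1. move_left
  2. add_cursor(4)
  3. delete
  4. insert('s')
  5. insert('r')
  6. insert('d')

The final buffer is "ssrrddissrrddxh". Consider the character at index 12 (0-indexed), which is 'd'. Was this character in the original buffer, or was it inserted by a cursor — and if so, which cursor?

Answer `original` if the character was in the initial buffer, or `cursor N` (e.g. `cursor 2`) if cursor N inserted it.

Answer: cursor 4

Derivation:
After op 1 (move_left): buffer="migoxh" (len 6), cursors c1@0 c2@1 c3@3, authorship ......
After op 2 (add_cursor(4)): buffer="migoxh" (len 6), cursors c1@0 c2@1 c3@3 c4@4, authorship ......
After op 3 (delete): buffer="ixh" (len 3), cursors c1@0 c2@0 c3@1 c4@1, authorship ...
After op 4 (insert('s')): buffer="ssissxh" (len 7), cursors c1@2 c2@2 c3@5 c4@5, authorship 12.34..
After op 5 (insert('r')): buffer="ssrrissrrxh" (len 11), cursors c1@4 c2@4 c3@9 c4@9, authorship 1212.3434..
After op 6 (insert('d')): buffer="ssrrddissrrddxh" (len 15), cursors c1@6 c2@6 c3@13 c4@13, authorship 121212.343434..
Authorship (.=original, N=cursor N): 1 2 1 2 1 2 . 3 4 3 4 3 4 . .
Index 12: author = 4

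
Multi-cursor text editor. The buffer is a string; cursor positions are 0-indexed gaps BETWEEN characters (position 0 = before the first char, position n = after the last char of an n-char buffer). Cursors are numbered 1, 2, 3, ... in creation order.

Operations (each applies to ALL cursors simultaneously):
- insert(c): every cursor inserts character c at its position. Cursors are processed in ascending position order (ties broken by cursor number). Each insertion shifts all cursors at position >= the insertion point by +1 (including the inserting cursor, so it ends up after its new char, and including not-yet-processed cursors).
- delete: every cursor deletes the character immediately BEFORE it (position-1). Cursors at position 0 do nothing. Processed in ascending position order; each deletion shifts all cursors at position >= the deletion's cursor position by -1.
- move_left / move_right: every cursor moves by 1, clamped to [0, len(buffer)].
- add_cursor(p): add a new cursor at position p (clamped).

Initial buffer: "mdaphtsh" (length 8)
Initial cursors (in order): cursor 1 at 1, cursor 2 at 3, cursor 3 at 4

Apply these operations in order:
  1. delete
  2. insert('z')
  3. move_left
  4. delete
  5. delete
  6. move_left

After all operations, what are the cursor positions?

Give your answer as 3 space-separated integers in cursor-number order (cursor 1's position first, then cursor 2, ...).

After op 1 (delete): buffer="dhtsh" (len 5), cursors c1@0 c2@1 c3@1, authorship .....
After op 2 (insert('z')): buffer="zdzzhtsh" (len 8), cursors c1@1 c2@4 c3@4, authorship 1.23....
After op 3 (move_left): buffer="zdzzhtsh" (len 8), cursors c1@0 c2@3 c3@3, authorship 1.23....
After op 4 (delete): buffer="zzhtsh" (len 6), cursors c1@0 c2@1 c3@1, authorship 13....
After op 5 (delete): buffer="zhtsh" (len 5), cursors c1@0 c2@0 c3@0, authorship 3....
After op 6 (move_left): buffer="zhtsh" (len 5), cursors c1@0 c2@0 c3@0, authorship 3....

Answer: 0 0 0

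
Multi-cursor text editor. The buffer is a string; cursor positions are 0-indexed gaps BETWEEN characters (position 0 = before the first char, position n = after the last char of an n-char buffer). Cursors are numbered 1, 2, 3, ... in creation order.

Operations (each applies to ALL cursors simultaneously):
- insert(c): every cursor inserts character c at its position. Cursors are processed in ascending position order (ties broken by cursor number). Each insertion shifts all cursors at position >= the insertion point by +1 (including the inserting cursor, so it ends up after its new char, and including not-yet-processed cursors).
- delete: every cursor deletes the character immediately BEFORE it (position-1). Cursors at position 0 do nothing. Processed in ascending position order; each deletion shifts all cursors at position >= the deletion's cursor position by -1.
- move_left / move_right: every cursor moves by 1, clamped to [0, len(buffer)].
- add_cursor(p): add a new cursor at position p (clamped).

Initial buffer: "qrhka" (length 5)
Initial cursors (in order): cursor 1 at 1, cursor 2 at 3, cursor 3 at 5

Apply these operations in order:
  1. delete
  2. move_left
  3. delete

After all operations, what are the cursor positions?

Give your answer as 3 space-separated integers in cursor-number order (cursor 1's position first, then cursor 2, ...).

Answer: 0 0 0

Derivation:
After op 1 (delete): buffer="rk" (len 2), cursors c1@0 c2@1 c3@2, authorship ..
After op 2 (move_left): buffer="rk" (len 2), cursors c1@0 c2@0 c3@1, authorship ..
After op 3 (delete): buffer="k" (len 1), cursors c1@0 c2@0 c3@0, authorship .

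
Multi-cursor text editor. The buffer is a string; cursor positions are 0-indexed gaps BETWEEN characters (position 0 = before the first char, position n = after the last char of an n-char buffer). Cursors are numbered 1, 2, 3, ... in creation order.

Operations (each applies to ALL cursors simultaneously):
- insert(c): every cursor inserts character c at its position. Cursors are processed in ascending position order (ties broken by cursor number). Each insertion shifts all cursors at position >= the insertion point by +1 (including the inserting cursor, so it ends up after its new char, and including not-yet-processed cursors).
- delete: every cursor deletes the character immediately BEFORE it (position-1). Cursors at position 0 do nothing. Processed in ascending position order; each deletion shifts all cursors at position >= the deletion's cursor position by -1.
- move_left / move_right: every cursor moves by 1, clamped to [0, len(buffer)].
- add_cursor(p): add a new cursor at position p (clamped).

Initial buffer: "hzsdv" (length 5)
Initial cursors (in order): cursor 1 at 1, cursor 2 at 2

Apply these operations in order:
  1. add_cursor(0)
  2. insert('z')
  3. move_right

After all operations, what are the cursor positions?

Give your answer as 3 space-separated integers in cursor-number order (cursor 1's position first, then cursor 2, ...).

After op 1 (add_cursor(0)): buffer="hzsdv" (len 5), cursors c3@0 c1@1 c2@2, authorship .....
After op 2 (insert('z')): buffer="zhzzzsdv" (len 8), cursors c3@1 c1@3 c2@5, authorship 3.1.2...
After op 3 (move_right): buffer="zhzzzsdv" (len 8), cursors c3@2 c1@4 c2@6, authorship 3.1.2...

Answer: 4 6 2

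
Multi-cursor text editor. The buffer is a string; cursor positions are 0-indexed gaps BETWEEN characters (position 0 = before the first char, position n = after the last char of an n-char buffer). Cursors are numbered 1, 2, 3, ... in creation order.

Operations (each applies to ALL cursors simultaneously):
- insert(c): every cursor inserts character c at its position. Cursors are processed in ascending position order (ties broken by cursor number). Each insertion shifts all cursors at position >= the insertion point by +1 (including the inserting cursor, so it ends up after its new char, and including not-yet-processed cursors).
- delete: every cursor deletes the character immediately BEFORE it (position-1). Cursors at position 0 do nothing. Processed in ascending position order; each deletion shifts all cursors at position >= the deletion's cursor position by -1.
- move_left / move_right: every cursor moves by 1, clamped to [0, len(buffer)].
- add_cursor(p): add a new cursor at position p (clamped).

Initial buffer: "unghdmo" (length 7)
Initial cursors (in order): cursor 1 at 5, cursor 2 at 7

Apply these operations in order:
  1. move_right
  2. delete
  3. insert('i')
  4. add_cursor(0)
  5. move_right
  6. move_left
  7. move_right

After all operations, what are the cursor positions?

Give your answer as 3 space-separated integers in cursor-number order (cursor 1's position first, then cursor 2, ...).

After op 1 (move_right): buffer="unghdmo" (len 7), cursors c1@6 c2@7, authorship .......
After op 2 (delete): buffer="unghd" (len 5), cursors c1@5 c2@5, authorship .....
After op 3 (insert('i')): buffer="unghdii" (len 7), cursors c1@7 c2@7, authorship .....12
After op 4 (add_cursor(0)): buffer="unghdii" (len 7), cursors c3@0 c1@7 c2@7, authorship .....12
After op 5 (move_right): buffer="unghdii" (len 7), cursors c3@1 c1@7 c2@7, authorship .....12
After op 6 (move_left): buffer="unghdii" (len 7), cursors c3@0 c1@6 c2@6, authorship .....12
After op 7 (move_right): buffer="unghdii" (len 7), cursors c3@1 c1@7 c2@7, authorship .....12

Answer: 7 7 1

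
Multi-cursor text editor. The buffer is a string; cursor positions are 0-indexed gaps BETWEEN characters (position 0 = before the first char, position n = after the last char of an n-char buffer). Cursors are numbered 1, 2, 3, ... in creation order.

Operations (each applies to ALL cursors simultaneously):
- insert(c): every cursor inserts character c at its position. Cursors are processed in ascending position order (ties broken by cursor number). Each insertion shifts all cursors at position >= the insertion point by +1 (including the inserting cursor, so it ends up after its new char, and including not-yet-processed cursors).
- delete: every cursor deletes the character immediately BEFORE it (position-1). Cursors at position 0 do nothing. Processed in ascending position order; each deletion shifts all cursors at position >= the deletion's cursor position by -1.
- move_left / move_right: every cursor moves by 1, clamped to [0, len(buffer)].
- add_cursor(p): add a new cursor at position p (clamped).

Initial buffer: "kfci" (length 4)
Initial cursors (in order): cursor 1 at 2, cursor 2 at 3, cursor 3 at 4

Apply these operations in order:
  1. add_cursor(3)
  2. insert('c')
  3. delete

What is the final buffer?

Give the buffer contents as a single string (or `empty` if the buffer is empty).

After op 1 (add_cursor(3)): buffer="kfci" (len 4), cursors c1@2 c2@3 c4@3 c3@4, authorship ....
After op 2 (insert('c')): buffer="kfccccic" (len 8), cursors c1@3 c2@6 c4@6 c3@8, authorship ..1.24.3
After op 3 (delete): buffer="kfci" (len 4), cursors c1@2 c2@3 c4@3 c3@4, authorship ....

Answer: kfci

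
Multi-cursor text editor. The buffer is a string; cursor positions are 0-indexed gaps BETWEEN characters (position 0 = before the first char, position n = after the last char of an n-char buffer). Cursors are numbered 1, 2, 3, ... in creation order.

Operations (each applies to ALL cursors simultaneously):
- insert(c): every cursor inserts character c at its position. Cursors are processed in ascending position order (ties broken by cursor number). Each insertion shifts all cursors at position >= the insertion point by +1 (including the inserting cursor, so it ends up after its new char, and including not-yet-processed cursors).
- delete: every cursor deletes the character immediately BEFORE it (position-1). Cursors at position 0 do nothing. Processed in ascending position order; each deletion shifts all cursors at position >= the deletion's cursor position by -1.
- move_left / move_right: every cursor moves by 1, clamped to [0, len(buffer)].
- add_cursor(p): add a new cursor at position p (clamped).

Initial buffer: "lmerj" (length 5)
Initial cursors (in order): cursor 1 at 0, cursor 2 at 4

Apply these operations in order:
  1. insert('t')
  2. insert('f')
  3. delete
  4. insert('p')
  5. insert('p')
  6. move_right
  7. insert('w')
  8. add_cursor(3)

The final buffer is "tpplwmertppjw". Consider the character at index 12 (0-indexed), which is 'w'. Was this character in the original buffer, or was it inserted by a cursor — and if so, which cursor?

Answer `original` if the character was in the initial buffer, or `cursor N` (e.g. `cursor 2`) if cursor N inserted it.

After op 1 (insert('t')): buffer="tlmertj" (len 7), cursors c1@1 c2@6, authorship 1....2.
After op 2 (insert('f')): buffer="tflmertfj" (len 9), cursors c1@2 c2@8, authorship 11....22.
After op 3 (delete): buffer="tlmertj" (len 7), cursors c1@1 c2@6, authorship 1....2.
After op 4 (insert('p')): buffer="tplmertpj" (len 9), cursors c1@2 c2@8, authorship 11....22.
After op 5 (insert('p')): buffer="tpplmertppj" (len 11), cursors c1@3 c2@10, authorship 111....222.
After op 6 (move_right): buffer="tpplmertppj" (len 11), cursors c1@4 c2@11, authorship 111....222.
After op 7 (insert('w')): buffer="tpplwmertppjw" (len 13), cursors c1@5 c2@13, authorship 111.1...222.2
After op 8 (add_cursor(3)): buffer="tpplwmertppjw" (len 13), cursors c3@3 c1@5 c2@13, authorship 111.1...222.2
Authorship (.=original, N=cursor N): 1 1 1 . 1 . . . 2 2 2 . 2
Index 12: author = 2

Answer: cursor 2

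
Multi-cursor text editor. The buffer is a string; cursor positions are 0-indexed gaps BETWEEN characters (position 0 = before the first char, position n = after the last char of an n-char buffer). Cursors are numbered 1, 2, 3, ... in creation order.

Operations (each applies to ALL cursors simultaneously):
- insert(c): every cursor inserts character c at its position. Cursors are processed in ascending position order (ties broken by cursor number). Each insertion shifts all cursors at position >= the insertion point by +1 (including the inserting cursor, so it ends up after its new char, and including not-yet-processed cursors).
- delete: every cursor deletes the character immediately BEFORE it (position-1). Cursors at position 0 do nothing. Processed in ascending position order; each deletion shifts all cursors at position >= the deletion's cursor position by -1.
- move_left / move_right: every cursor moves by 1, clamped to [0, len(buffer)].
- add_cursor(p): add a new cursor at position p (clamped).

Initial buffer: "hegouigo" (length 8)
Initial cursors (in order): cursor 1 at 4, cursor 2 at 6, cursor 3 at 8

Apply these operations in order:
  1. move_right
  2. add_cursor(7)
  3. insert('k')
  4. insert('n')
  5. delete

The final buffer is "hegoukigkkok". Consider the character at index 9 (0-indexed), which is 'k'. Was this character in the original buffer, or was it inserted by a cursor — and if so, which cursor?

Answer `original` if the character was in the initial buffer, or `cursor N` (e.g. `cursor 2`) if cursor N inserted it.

After op 1 (move_right): buffer="hegouigo" (len 8), cursors c1@5 c2@7 c3@8, authorship ........
After op 2 (add_cursor(7)): buffer="hegouigo" (len 8), cursors c1@5 c2@7 c4@7 c3@8, authorship ........
After op 3 (insert('k')): buffer="hegoukigkkok" (len 12), cursors c1@6 c2@10 c4@10 c3@12, authorship .....1..24.3
After op 4 (insert('n')): buffer="hegouknigkknnokn" (len 16), cursors c1@7 c2@13 c4@13 c3@16, authorship .....11..2424.33
After op 5 (delete): buffer="hegoukigkkok" (len 12), cursors c1@6 c2@10 c4@10 c3@12, authorship .....1..24.3
Authorship (.=original, N=cursor N): . . . . . 1 . . 2 4 . 3
Index 9: author = 4

Answer: cursor 4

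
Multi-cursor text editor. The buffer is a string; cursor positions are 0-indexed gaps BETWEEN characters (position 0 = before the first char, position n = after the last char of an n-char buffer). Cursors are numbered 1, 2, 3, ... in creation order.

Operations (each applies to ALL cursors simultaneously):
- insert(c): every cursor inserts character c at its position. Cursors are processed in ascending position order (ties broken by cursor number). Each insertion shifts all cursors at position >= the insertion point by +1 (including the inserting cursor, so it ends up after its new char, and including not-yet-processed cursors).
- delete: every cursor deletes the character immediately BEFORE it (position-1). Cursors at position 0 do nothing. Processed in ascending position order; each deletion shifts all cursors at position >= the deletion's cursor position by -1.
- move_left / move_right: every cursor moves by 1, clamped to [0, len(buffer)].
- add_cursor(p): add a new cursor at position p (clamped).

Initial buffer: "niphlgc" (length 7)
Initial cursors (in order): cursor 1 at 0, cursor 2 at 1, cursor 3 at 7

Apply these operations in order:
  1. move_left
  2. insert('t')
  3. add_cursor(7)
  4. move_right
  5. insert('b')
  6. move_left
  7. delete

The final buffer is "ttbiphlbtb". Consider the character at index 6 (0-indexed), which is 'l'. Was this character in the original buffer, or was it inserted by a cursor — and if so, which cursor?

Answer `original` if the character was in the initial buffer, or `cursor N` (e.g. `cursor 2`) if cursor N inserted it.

Answer: original

Derivation:
After op 1 (move_left): buffer="niphlgc" (len 7), cursors c1@0 c2@0 c3@6, authorship .......
After op 2 (insert('t')): buffer="ttniphlgtc" (len 10), cursors c1@2 c2@2 c3@9, authorship 12......3.
After op 3 (add_cursor(7)): buffer="ttniphlgtc" (len 10), cursors c1@2 c2@2 c4@7 c3@9, authorship 12......3.
After op 4 (move_right): buffer="ttniphlgtc" (len 10), cursors c1@3 c2@3 c4@8 c3@10, authorship 12......3.
After op 5 (insert('b')): buffer="ttnbbiphlgbtcb" (len 14), cursors c1@5 c2@5 c4@11 c3@14, authorship 12.12.....43.3
After op 6 (move_left): buffer="ttnbbiphlgbtcb" (len 14), cursors c1@4 c2@4 c4@10 c3@13, authorship 12.12.....43.3
After op 7 (delete): buffer="ttbiphlbtb" (len 10), cursors c1@2 c2@2 c4@7 c3@9, authorship 122....433
Authorship (.=original, N=cursor N): 1 2 2 . . . . 4 3 3
Index 6: author = original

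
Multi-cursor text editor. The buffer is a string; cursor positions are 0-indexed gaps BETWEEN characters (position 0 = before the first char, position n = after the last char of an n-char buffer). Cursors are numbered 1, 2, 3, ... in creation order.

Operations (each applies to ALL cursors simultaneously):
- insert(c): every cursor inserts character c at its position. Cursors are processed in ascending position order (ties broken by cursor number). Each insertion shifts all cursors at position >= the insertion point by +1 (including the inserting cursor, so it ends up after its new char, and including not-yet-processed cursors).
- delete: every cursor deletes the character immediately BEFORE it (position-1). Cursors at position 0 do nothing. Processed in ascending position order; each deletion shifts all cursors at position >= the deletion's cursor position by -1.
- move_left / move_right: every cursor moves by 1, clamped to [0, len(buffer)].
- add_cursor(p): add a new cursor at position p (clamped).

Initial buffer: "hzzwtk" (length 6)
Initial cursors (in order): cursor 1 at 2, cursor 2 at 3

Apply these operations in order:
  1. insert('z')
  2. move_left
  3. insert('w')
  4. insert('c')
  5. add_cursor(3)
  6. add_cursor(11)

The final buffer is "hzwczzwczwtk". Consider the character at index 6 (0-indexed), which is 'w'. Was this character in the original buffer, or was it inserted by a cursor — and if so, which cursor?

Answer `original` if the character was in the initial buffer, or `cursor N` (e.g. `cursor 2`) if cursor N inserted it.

After op 1 (insert('z')): buffer="hzzzzwtk" (len 8), cursors c1@3 c2@5, authorship ..1.2...
After op 2 (move_left): buffer="hzzzzwtk" (len 8), cursors c1@2 c2@4, authorship ..1.2...
After op 3 (insert('w')): buffer="hzwzzwzwtk" (len 10), cursors c1@3 c2@6, authorship ..11.22...
After op 4 (insert('c')): buffer="hzwczzwczwtk" (len 12), cursors c1@4 c2@8, authorship ..111.222...
After op 5 (add_cursor(3)): buffer="hzwczzwczwtk" (len 12), cursors c3@3 c1@4 c2@8, authorship ..111.222...
After op 6 (add_cursor(11)): buffer="hzwczzwczwtk" (len 12), cursors c3@3 c1@4 c2@8 c4@11, authorship ..111.222...
Authorship (.=original, N=cursor N): . . 1 1 1 . 2 2 2 . . .
Index 6: author = 2

Answer: cursor 2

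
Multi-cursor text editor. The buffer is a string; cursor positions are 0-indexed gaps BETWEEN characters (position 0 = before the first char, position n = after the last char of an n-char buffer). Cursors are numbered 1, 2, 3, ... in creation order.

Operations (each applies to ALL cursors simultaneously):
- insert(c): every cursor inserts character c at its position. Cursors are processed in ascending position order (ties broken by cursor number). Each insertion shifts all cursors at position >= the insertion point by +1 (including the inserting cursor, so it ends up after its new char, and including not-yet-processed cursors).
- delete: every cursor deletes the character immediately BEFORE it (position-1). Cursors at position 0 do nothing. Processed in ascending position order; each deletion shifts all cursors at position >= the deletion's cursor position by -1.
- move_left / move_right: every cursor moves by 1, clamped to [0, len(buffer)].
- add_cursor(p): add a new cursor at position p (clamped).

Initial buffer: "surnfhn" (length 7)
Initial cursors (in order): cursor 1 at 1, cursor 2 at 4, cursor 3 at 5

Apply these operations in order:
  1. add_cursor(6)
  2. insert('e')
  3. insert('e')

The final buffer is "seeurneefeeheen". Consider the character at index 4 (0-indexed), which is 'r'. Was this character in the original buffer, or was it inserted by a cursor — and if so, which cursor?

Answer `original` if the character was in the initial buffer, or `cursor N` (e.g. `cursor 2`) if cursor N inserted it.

After op 1 (add_cursor(6)): buffer="surnfhn" (len 7), cursors c1@1 c2@4 c3@5 c4@6, authorship .......
After op 2 (insert('e')): buffer="seurnefehen" (len 11), cursors c1@2 c2@6 c3@8 c4@10, authorship .1...2.3.4.
After op 3 (insert('e')): buffer="seeurneefeeheen" (len 15), cursors c1@3 c2@8 c3@11 c4@14, authorship .11...22.33.44.
Authorship (.=original, N=cursor N): . 1 1 . . . 2 2 . 3 3 . 4 4 .
Index 4: author = original

Answer: original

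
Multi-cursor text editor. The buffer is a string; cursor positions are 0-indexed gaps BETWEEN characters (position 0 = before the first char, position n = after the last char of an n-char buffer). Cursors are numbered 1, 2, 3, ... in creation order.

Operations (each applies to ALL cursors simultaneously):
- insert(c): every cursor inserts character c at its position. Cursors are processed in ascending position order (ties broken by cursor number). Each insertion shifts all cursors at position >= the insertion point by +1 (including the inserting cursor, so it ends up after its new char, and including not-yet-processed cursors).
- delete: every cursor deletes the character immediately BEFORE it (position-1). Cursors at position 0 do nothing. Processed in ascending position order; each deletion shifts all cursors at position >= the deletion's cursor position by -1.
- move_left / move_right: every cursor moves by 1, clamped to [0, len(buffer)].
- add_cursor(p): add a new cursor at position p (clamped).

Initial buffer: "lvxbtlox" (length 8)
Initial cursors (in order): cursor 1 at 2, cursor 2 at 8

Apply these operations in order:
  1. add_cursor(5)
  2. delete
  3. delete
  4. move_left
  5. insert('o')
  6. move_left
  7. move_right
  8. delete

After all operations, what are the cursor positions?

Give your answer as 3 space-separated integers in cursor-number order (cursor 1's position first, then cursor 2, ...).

After op 1 (add_cursor(5)): buffer="lvxbtlox" (len 8), cursors c1@2 c3@5 c2@8, authorship ........
After op 2 (delete): buffer="lxblo" (len 5), cursors c1@1 c3@3 c2@5, authorship .....
After op 3 (delete): buffer="xl" (len 2), cursors c1@0 c3@1 c2@2, authorship ..
After op 4 (move_left): buffer="xl" (len 2), cursors c1@0 c3@0 c2@1, authorship ..
After op 5 (insert('o')): buffer="ooxol" (len 5), cursors c1@2 c3@2 c2@4, authorship 13.2.
After op 6 (move_left): buffer="ooxol" (len 5), cursors c1@1 c3@1 c2@3, authorship 13.2.
After op 7 (move_right): buffer="ooxol" (len 5), cursors c1@2 c3@2 c2@4, authorship 13.2.
After op 8 (delete): buffer="xl" (len 2), cursors c1@0 c3@0 c2@1, authorship ..

Answer: 0 1 0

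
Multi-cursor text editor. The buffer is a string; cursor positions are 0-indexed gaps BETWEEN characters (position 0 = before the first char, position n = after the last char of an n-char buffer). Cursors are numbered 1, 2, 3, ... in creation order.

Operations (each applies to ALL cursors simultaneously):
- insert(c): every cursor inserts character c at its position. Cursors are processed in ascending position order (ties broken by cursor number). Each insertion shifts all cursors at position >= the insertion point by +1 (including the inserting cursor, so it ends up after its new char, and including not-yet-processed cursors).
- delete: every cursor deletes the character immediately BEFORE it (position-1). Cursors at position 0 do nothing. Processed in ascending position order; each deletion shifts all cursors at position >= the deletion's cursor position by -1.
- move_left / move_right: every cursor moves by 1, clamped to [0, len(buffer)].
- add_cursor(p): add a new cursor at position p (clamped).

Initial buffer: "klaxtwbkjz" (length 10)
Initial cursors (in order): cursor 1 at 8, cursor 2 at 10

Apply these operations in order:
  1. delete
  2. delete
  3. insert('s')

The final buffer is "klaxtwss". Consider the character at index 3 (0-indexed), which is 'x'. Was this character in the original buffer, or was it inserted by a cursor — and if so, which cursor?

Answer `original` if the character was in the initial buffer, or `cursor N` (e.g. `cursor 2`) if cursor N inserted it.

After op 1 (delete): buffer="klaxtwbj" (len 8), cursors c1@7 c2@8, authorship ........
After op 2 (delete): buffer="klaxtw" (len 6), cursors c1@6 c2@6, authorship ......
After op 3 (insert('s')): buffer="klaxtwss" (len 8), cursors c1@8 c2@8, authorship ......12
Authorship (.=original, N=cursor N): . . . . . . 1 2
Index 3: author = original

Answer: original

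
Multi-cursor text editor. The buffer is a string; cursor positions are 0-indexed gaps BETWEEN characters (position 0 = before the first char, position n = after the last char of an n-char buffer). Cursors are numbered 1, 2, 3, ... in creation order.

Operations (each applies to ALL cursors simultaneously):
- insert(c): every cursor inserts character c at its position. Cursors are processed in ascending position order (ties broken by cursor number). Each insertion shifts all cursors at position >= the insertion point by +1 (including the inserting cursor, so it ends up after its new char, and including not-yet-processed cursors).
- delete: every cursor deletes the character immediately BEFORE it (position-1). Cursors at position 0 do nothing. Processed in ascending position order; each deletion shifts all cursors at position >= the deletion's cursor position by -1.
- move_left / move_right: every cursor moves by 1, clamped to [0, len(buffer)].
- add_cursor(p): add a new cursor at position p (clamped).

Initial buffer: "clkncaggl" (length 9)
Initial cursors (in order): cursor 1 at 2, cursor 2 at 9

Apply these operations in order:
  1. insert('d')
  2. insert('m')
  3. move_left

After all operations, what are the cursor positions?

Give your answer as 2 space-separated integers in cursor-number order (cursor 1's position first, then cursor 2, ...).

Answer: 3 12

Derivation:
After op 1 (insert('d')): buffer="cldkncaggld" (len 11), cursors c1@3 c2@11, authorship ..1.......2
After op 2 (insert('m')): buffer="cldmkncaggldm" (len 13), cursors c1@4 c2@13, authorship ..11.......22
After op 3 (move_left): buffer="cldmkncaggldm" (len 13), cursors c1@3 c2@12, authorship ..11.......22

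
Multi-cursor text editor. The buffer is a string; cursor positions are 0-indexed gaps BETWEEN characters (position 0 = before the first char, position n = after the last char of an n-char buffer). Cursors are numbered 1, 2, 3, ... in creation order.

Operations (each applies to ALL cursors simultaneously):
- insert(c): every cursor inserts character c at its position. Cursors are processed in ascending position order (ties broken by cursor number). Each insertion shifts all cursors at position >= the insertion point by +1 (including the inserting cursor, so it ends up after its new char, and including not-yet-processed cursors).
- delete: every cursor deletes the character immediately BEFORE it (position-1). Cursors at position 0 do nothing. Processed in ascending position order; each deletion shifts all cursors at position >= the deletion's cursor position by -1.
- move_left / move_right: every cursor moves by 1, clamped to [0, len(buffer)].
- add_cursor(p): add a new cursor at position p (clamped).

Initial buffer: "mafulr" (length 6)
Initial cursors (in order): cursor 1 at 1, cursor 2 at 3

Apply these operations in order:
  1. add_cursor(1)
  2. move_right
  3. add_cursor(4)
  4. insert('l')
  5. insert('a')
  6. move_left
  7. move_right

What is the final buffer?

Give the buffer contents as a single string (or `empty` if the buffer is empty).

After op 1 (add_cursor(1)): buffer="mafulr" (len 6), cursors c1@1 c3@1 c2@3, authorship ......
After op 2 (move_right): buffer="mafulr" (len 6), cursors c1@2 c3@2 c2@4, authorship ......
After op 3 (add_cursor(4)): buffer="mafulr" (len 6), cursors c1@2 c3@2 c2@4 c4@4, authorship ......
After op 4 (insert('l')): buffer="mallfulllr" (len 10), cursors c1@4 c3@4 c2@8 c4@8, authorship ..13..24..
After op 5 (insert('a')): buffer="mallaafullaalr" (len 14), cursors c1@6 c3@6 c2@12 c4@12, authorship ..1313..2424..
After op 6 (move_left): buffer="mallaafullaalr" (len 14), cursors c1@5 c3@5 c2@11 c4@11, authorship ..1313..2424..
After op 7 (move_right): buffer="mallaafullaalr" (len 14), cursors c1@6 c3@6 c2@12 c4@12, authorship ..1313..2424..

Answer: mallaafullaalr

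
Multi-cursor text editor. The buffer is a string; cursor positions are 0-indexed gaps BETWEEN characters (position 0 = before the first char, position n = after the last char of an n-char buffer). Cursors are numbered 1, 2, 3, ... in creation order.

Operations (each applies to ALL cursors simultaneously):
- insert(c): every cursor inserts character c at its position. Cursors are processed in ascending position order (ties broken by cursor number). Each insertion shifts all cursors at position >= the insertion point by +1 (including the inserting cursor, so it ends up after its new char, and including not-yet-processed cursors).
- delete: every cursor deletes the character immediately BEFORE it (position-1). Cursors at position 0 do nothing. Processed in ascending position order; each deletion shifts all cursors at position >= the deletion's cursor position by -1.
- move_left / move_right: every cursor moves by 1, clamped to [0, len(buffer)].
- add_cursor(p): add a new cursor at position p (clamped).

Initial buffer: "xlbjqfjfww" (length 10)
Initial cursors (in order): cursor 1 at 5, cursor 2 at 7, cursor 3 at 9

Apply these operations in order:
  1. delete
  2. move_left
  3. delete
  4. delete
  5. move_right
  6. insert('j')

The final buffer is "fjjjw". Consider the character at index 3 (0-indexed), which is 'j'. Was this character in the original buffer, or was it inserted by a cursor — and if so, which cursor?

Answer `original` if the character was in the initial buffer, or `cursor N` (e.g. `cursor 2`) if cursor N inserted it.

After op 1 (delete): buffer="xlbjffw" (len 7), cursors c1@4 c2@5 c3@6, authorship .......
After op 2 (move_left): buffer="xlbjffw" (len 7), cursors c1@3 c2@4 c3@5, authorship .......
After op 3 (delete): buffer="xlfw" (len 4), cursors c1@2 c2@2 c3@2, authorship ....
After op 4 (delete): buffer="fw" (len 2), cursors c1@0 c2@0 c3@0, authorship ..
After op 5 (move_right): buffer="fw" (len 2), cursors c1@1 c2@1 c3@1, authorship ..
After op 6 (insert('j')): buffer="fjjjw" (len 5), cursors c1@4 c2@4 c3@4, authorship .123.
Authorship (.=original, N=cursor N): . 1 2 3 .
Index 3: author = 3

Answer: cursor 3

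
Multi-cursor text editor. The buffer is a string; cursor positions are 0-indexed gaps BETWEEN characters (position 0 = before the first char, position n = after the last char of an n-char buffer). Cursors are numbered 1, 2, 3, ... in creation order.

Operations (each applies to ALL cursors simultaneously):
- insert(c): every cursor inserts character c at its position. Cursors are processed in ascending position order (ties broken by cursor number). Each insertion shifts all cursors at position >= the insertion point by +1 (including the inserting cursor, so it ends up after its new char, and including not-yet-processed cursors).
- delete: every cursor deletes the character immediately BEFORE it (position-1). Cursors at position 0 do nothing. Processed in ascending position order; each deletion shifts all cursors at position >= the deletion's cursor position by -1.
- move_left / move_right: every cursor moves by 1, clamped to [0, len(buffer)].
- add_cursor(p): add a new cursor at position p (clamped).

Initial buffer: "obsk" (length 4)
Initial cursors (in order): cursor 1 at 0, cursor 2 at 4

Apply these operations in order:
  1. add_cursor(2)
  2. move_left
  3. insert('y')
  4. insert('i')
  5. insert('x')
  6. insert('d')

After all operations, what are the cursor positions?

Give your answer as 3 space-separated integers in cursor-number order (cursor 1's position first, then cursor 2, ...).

After op 1 (add_cursor(2)): buffer="obsk" (len 4), cursors c1@0 c3@2 c2@4, authorship ....
After op 2 (move_left): buffer="obsk" (len 4), cursors c1@0 c3@1 c2@3, authorship ....
After op 3 (insert('y')): buffer="yoybsyk" (len 7), cursors c1@1 c3@3 c2@6, authorship 1.3..2.
After op 4 (insert('i')): buffer="yioyibsyik" (len 10), cursors c1@2 c3@5 c2@9, authorship 11.33..22.
After op 5 (insert('x')): buffer="yixoyixbsyixk" (len 13), cursors c1@3 c3@7 c2@12, authorship 111.333..222.
After op 6 (insert('d')): buffer="yixdoyixdbsyixdk" (len 16), cursors c1@4 c3@9 c2@15, authorship 1111.3333..2222.

Answer: 4 15 9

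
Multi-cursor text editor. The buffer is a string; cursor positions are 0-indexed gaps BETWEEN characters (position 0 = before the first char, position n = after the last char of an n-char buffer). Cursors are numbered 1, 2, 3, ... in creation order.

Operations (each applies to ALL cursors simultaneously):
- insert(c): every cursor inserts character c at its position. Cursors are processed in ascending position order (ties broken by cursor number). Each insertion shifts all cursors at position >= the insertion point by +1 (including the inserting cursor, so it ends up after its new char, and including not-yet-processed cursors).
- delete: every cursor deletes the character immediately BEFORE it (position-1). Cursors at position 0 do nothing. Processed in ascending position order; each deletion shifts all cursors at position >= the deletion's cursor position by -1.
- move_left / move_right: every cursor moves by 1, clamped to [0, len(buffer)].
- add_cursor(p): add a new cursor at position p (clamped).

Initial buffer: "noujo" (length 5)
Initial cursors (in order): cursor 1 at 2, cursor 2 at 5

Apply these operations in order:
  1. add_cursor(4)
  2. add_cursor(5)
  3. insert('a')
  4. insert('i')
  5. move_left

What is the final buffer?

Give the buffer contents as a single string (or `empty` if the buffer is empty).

Answer: noaiujaioaaii

Derivation:
After op 1 (add_cursor(4)): buffer="noujo" (len 5), cursors c1@2 c3@4 c2@5, authorship .....
After op 2 (add_cursor(5)): buffer="noujo" (len 5), cursors c1@2 c3@4 c2@5 c4@5, authorship .....
After op 3 (insert('a')): buffer="noaujaoaa" (len 9), cursors c1@3 c3@6 c2@9 c4@9, authorship ..1..3.24
After op 4 (insert('i')): buffer="noaiujaioaaii" (len 13), cursors c1@4 c3@8 c2@13 c4@13, authorship ..11..33.2424
After op 5 (move_left): buffer="noaiujaioaaii" (len 13), cursors c1@3 c3@7 c2@12 c4@12, authorship ..11..33.2424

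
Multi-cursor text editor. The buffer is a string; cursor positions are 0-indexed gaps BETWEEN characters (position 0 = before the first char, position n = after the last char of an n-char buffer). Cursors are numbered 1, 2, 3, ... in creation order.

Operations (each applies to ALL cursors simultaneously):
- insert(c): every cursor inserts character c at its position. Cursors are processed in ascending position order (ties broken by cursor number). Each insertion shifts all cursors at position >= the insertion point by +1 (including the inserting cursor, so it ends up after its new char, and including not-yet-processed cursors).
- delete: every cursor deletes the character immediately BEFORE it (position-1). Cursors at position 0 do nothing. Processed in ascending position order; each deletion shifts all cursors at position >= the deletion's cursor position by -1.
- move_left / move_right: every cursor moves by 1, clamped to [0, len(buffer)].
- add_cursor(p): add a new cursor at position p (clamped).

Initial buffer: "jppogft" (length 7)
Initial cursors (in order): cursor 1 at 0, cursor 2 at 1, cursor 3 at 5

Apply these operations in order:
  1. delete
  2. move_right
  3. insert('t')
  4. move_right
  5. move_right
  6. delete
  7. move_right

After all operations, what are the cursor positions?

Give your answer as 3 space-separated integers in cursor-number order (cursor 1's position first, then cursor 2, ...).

Answer: 4 4 5

Derivation:
After op 1 (delete): buffer="ppoft" (len 5), cursors c1@0 c2@0 c3@3, authorship .....
After op 2 (move_right): buffer="ppoft" (len 5), cursors c1@1 c2@1 c3@4, authorship .....
After op 3 (insert('t')): buffer="pttpoftt" (len 8), cursors c1@3 c2@3 c3@7, authorship .12...3.
After op 4 (move_right): buffer="pttpoftt" (len 8), cursors c1@4 c2@4 c3@8, authorship .12...3.
After op 5 (move_right): buffer="pttpoftt" (len 8), cursors c1@5 c2@5 c3@8, authorship .12...3.
After op 6 (delete): buffer="pttft" (len 5), cursors c1@3 c2@3 c3@5, authorship .12.3
After op 7 (move_right): buffer="pttft" (len 5), cursors c1@4 c2@4 c3@5, authorship .12.3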